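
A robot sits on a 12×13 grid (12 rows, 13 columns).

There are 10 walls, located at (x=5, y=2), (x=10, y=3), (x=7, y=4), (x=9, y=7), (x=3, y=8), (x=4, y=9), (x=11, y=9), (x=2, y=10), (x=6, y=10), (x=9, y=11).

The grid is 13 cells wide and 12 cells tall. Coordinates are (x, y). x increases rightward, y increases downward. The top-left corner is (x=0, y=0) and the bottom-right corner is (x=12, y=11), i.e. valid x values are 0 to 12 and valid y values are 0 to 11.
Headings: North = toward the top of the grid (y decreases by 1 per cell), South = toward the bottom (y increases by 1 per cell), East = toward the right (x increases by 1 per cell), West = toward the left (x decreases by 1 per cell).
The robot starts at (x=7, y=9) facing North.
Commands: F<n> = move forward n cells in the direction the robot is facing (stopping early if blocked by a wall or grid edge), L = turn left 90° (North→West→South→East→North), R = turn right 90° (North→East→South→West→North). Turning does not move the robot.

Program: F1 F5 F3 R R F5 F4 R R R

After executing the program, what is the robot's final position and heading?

Start: (x=7, y=9), facing North
  F1: move forward 1, now at (x=7, y=8)
  F5: move forward 3/5 (blocked), now at (x=7, y=5)
  F3: move forward 0/3 (blocked), now at (x=7, y=5)
  R: turn right, now facing East
  R: turn right, now facing South
  F5: move forward 5, now at (x=7, y=10)
  F4: move forward 1/4 (blocked), now at (x=7, y=11)
  R: turn right, now facing West
  R: turn right, now facing North
  R: turn right, now facing East
Final: (x=7, y=11), facing East

Answer: Final position: (x=7, y=11), facing East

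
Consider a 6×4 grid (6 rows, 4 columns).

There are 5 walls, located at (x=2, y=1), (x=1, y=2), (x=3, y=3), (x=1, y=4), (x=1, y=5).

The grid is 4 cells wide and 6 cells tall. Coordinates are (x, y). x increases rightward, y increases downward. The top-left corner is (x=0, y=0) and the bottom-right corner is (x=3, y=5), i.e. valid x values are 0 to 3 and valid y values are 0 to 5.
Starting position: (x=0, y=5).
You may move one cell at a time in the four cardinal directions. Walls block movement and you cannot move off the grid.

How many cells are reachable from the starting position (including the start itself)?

Answer: Reachable cells: 19

Derivation:
BFS flood-fill from (x=0, y=5):
  Distance 0: (x=0, y=5)
  Distance 1: (x=0, y=4)
  Distance 2: (x=0, y=3)
  Distance 3: (x=0, y=2), (x=1, y=3)
  Distance 4: (x=0, y=1), (x=2, y=3)
  Distance 5: (x=0, y=0), (x=1, y=1), (x=2, y=2), (x=2, y=4)
  Distance 6: (x=1, y=0), (x=3, y=2), (x=3, y=4), (x=2, y=5)
  Distance 7: (x=2, y=0), (x=3, y=1), (x=3, y=5)
  Distance 8: (x=3, y=0)
Total reachable: 19 (grid has 19 open cells total)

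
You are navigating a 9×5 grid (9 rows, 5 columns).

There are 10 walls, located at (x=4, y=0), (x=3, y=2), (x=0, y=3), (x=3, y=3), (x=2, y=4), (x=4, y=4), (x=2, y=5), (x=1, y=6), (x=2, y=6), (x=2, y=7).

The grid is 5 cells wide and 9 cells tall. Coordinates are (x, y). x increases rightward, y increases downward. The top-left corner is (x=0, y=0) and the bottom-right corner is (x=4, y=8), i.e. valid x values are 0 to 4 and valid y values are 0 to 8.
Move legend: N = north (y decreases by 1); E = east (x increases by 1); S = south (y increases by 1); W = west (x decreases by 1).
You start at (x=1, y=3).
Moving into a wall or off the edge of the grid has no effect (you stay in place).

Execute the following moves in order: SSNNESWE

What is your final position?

Start: (x=1, y=3)
  S (south): (x=1, y=3) -> (x=1, y=4)
  S (south): (x=1, y=4) -> (x=1, y=5)
  N (north): (x=1, y=5) -> (x=1, y=4)
  N (north): (x=1, y=4) -> (x=1, y=3)
  E (east): (x=1, y=3) -> (x=2, y=3)
  S (south): blocked, stay at (x=2, y=3)
  W (west): (x=2, y=3) -> (x=1, y=3)
  E (east): (x=1, y=3) -> (x=2, y=3)
Final: (x=2, y=3)

Answer: Final position: (x=2, y=3)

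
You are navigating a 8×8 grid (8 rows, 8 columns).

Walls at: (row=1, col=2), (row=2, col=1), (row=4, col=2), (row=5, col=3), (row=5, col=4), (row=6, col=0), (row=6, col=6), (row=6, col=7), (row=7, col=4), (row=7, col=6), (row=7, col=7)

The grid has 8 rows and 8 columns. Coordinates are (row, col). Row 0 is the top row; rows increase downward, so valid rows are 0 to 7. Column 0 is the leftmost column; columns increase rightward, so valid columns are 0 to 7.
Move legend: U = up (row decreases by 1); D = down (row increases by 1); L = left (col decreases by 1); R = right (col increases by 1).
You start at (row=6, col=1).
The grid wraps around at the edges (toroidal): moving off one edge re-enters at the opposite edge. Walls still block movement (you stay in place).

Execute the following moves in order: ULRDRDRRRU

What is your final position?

Start: (row=6, col=1)
  U (up): (row=6, col=1) -> (row=5, col=1)
  L (left): (row=5, col=1) -> (row=5, col=0)
  R (right): (row=5, col=0) -> (row=5, col=1)
  D (down): (row=5, col=1) -> (row=6, col=1)
  R (right): (row=6, col=1) -> (row=6, col=2)
  D (down): (row=6, col=2) -> (row=7, col=2)
  R (right): (row=7, col=2) -> (row=7, col=3)
  R (right): blocked, stay at (row=7, col=3)
  R (right): blocked, stay at (row=7, col=3)
  U (up): (row=7, col=3) -> (row=6, col=3)
Final: (row=6, col=3)

Answer: Final position: (row=6, col=3)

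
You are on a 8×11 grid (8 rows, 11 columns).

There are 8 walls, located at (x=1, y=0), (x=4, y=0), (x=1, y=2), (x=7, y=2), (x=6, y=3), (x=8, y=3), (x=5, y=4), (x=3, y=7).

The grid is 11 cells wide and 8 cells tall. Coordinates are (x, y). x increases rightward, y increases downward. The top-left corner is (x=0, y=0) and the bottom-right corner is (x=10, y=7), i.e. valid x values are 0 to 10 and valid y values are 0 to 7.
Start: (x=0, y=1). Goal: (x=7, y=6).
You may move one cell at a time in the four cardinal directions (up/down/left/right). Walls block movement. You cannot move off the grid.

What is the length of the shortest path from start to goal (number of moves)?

BFS from (x=0, y=1) until reaching (x=7, y=6):
  Distance 0: (x=0, y=1)
  Distance 1: (x=0, y=0), (x=1, y=1), (x=0, y=2)
  Distance 2: (x=2, y=1), (x=0, y=3)
  Distance 3: (x=2, y=0), (x=3, y=1), (x=2, y=2), (x=1, y=3), (x=0, y=4)
  Distance 4: (x=3, y=0), (x=4, y=1), (x=3, y=2), (x=2, y=3), (x=1, y=4), (x=0, y=5)
  Distance 5: (x=5, y=1), (x=4, y=2), (x=3, y=3), (x=2, y=4), (x=1, y=5), (x=0, y=6)
  Distance 6: (x=5, y=0), (x=6, y=1), (x=5, y=2), (x=4, y=3), (x=3, y=4), (x=2, y=5), (x=1, y=6), (x=0, y=7)
  Distance 7: (x=6, y=0), (x=7, y=1), (x=6, y=2), (x=5, y=3), (x=4, y=4), (x=3, y=5), (x=2, y=6), (x=1, y=7)
  Distance 8: (x=7, y=0), (x=8, y=1), (x=4, y=5), (x=3, y=6), (x=2, y=7)
  Distance 9: (x=8, y=0), (x=9, y=1), (x=8, y=2), (x=5, y=5), (x=4, y=6)
  Distance 10: (x=9, y=0), (x=10, y=1), (x=9, y=2), (x=6, y=5), (x=5, y=6), (x=4, y=7)
  Distance 11: (x=10, y=0), (x=10, y=2), (x=9, y=3), (x=6, y=4), (x=7, y=5), (x=6, y=6), (x=5, y=7)
  Distance 12: (x=10, y=3), (x=7, y=4), (x=9, y=4), (x=8, y=5), (x=7, y=6), (x=6, y=7)  <- goal reached here
One shortest path (12 moves): (x=0, y=1) -> (x=1, y=1) -> (x=2, y=1) -> (x=3, y=1) -> (x=4, y=1) -> (x=4, y=2) -> (x=4, y=3) -> (x=4, y=4) -> (x=4, y=5) -> (x=5, y=5) -> (x=6, y=5) -> (x=7, y=5) -> (x=7, y=6)

Answer: Shortest path length: 12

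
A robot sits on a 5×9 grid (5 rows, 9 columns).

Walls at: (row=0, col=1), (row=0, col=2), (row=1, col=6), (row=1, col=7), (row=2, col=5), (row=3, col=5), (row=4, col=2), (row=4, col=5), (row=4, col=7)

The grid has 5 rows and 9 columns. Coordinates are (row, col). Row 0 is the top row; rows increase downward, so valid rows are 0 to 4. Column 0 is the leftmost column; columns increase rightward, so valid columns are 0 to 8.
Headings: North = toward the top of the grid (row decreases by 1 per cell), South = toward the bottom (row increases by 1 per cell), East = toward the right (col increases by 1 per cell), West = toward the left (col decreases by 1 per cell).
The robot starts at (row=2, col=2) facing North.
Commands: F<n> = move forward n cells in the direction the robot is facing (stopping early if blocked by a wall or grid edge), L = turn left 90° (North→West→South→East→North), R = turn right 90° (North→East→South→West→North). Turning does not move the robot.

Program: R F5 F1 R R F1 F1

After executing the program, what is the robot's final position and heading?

Answer: Final position: (row=2, col=2), facing West

Derivation:
Start: (row=2, col=2), facing North
  R: turn right, now facing East
  F5: move forward 2/5 (blocked), now at (row=2, col=4)
  F1: move forward 0/1 (blocked), now at (row=2, col=4)
  R: turn right, now facing South
  R: turn right, now facing West
  F1: move forward 1, now at (row=2, col=3)
  F1: move forward 1, now at (row=2, col=2)
Final: (row=2, col=2), facing West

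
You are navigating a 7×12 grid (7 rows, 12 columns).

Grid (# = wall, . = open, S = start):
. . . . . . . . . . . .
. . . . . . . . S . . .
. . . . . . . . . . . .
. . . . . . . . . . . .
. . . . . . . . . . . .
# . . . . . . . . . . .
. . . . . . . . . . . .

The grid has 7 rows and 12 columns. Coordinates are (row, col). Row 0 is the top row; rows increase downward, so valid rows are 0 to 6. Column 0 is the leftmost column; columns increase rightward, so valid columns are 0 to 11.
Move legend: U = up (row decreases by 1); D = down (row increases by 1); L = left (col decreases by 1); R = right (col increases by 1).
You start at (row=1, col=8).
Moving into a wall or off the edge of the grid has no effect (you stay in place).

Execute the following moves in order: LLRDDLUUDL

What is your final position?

Answer: Final position: (row=2, col=5)

Derivation:
Start: (row=1, col=8)
  L (left): (row=1, col=8) -> (row=1, col=7)
  L (left): (row=1, col=7) -> (row=1, col=6)
  R (right): (row=1, col=6) -> (row=1, col=7)
  D (down): (row=1, col=7) -> (row=2, col=7)
  D (down): (row=2, col=7) -> (row=3, col=7)
  L (left): (row=3, col=7) -> (row=3, col=6)
  U (up): (row=3, col=6) -> (row=2, col=6)
  U (up): (row=2, col=6) -> (row=1, col=6)
  D (down): (row=1, col=6) -> (row=2, col=6)
  L (left): (row=2, col=6) -> (row=2, col=5)
Final: (row=2, col=5)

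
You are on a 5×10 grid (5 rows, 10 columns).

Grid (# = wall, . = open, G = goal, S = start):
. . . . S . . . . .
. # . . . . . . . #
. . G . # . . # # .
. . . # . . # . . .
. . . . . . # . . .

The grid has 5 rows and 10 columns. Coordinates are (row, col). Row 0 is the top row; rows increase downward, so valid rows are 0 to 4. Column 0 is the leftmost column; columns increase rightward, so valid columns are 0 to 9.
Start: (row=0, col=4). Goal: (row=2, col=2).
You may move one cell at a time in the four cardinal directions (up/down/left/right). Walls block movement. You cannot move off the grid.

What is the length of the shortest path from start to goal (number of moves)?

BFS from (row=0, col=4) until reaching (row=2, col=2):
  Distance 0: (row=0, col=4)
  Distance 1: (row=0, col=3), (row=0, col=5), (row=1, col=4)
  Distance 2: (row=0, col=2), (row=0, col=6), (row=1, col=3), (row=1, col=5)
  Distance 3: (row=0, col=1), (row=0, col=7), (row=1, col=2), (row=1, col=6), (row=2, col=3), (row=2, col=5)
  Distance 4: (row=0, col=0), (row=0, col=8), (row=1, col=7), (row=2, col=2), (row=2, col=6), (row=3, col=5)  <- goal reached here
One shortest path (4 moves): (row=0, col=4) -> (row=0, col=3) -> (row=0, col=2) -> (row=1, col=2) -> (row=2, col=2)

Answer: Shortest path length: 4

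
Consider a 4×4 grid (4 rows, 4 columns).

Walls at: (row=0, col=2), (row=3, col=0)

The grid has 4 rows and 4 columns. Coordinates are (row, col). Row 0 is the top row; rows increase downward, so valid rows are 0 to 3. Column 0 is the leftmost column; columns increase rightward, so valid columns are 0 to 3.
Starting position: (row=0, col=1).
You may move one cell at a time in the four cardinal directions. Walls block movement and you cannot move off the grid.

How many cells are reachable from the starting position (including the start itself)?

Answer: Reachable cells: 14

Derivation:
BFS flood-fill from (row=0, col=1):
  Distance 0: (row=0, col=1)
  Distance 1: (row=0, col=0), (row=1, col=1)
  Distance 2: (row=1, col=0), (row=1, col=2), (row=2, col=1)
  Distance 3: (row=1, col=3), (row=2, col=0), (row=2, col=2), (row=3, col=1)
  Distance 4: (row=0, col=3), (row=2, col=3), (row=3, col=2)
  Distance 5: (row=3, col=3)
Total reachable: 14 (grid has 14 open cells total)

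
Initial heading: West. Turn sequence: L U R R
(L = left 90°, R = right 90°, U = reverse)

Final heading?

Start: West
  L (left (90° counter-clockwise)) -> South
  U (U-turn (180°)) -> North
  R (right (90° clockwise)) -> East
  R (right (90° clockwise)) -> South
Final: South

Answer: Final heading: South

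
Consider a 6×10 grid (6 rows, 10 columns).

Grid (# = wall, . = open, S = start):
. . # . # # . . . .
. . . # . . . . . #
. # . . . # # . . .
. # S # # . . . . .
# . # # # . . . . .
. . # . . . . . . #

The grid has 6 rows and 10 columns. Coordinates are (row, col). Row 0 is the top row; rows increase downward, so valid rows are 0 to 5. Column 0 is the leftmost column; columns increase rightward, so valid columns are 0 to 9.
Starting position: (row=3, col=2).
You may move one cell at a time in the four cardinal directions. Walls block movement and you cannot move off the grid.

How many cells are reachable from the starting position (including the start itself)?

BFS flood-fill from (row=3, col=2):
  Distance 0: (row=3, col=2)
  Distance 1: (row=2, col=2)
  Distance 2: (row=1, col=2), (row=2, col=3)
  Distance 3: (row=1, col=1), (row=2, col=4)
  Distance 4: (row=0, col=1), (row=1, col=0), (row=1, col=4)
  Distance 5: (row=0, col=0), (row=1, col=5), (row=2, col=0)
  Distance 6: (row=1, col=6), (row=3, col=0)
  Distance 7: (row=0, col=6), (row=1, col=7)
  Distance 8: (row=0, col=7), (row=1, col=8), (row=2, col=7)
  Distance 9: (row=0, col=8), (row=2, col=8), (row=3, col=7)
  Distance 10: (row=0, col=9), (row=2, col=9), (row=3, col=6), (row=3, col=8), (row=4, col=7)
  Distance 11: (row=3, col=5), (row=3, col=9), (row=4, col=6), (row=4, col=8), (row=5, col=7)
  Distance 12: (row=4, col=5), (row=4, col=9), (row=5, col=6), (row=5, col=8)
  Distance 13: (row=5, col=5)
  Distance 14: (row=5, col=4)
  Distance 15: (row=5, col=3)
Total reachable: 39 (grid has 43 open cells total)

Answer: Reachable cells: 39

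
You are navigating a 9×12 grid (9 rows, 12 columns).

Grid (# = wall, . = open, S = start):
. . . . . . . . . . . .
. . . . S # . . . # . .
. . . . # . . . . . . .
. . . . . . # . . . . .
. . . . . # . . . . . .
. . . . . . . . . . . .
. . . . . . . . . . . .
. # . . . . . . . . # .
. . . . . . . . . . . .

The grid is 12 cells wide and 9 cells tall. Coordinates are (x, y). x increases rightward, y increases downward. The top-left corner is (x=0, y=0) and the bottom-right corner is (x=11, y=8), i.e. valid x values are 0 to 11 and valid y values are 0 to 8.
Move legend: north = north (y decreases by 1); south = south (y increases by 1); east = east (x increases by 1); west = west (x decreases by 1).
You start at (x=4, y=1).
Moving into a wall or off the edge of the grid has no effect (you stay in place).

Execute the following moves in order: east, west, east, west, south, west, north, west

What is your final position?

Start: (x=4, y=1)
  east (east): blocked, stay at (x=4, y=1)
  west (west): (x=4, y=1) -> (x=3, y=1)
  east (east): (x=3, y=1) -> (x=4, y=1)
  west (west): (x=4, y=1) -> (x=3, y=1)
  south (south): (x=3, y=1) -> (x=3, y=2)
  west (west): (x=3, y=2) -> (x=2, y=2)
  north (north): (x=2, y=2) -> (x=2, y=1)
  west (west): (x=2, y=1) -> (x=1, y=1)
Final: (x=1, y=1)

Answer: Final position: (x=1, y=1)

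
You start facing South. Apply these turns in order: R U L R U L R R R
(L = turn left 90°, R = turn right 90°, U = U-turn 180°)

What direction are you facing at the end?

Start: South
  R (right (90° clockwise)) -> West
  U (U-turn (180°)) -> East
  L (left (90° counter-clockwise)) -> North
  R (right (90° clockwise)) -> East
  U (U-turn (180°)) -> West
  L (left (90° counter-clockwise)) -> South
  R (right (90° clockwise)) -> West
  R (right (90° clockwise)) -> North
  R (right (90° clockwise)) -> East
Final: East

Answer: Final heading: East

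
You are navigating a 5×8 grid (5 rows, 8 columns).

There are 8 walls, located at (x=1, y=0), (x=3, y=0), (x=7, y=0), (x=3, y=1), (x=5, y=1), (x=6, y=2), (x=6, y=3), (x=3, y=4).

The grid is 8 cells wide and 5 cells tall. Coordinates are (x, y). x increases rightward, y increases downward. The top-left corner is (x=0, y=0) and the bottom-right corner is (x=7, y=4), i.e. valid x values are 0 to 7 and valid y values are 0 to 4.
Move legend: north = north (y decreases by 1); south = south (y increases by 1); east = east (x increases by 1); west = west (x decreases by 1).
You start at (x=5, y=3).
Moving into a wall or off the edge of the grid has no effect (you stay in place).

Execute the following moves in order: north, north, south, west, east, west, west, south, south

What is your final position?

Answer: Final position: (x=3, y=3)

Derivation:
Start: (x=5, y=3)
  north (north): (x=5, y=3) -> (x=5, y=2)
  north (north): blocked, stay at (x=5, y=2)
  south (south): (x=5, y=2) -> (x=5, y=3)
  west (west): (x=5, y=3) -> (x=4, y=3)
  east (east): (x=4, y=3) -> (x=5, y=3)
  west (west): (x=5, y=3) -> (x=4, y=3)
  west (west): (x=4, y=3) -> (x=3, y=3)
  south (south): blocked, stay at (x=3, y=3)
  south (south): blocked, stay at (x=3, y=3)
Final: (x=3, y=3)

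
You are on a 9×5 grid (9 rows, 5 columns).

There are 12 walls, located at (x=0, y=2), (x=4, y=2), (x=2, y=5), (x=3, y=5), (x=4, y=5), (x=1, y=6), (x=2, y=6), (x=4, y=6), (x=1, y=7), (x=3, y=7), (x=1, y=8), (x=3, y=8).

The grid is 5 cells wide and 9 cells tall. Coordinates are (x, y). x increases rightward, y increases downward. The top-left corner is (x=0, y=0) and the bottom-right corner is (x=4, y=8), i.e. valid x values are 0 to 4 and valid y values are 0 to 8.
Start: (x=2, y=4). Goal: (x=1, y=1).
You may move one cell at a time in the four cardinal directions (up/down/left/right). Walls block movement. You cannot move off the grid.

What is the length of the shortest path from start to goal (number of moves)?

Answer: Shortest path length: 4

Derivation:
BFS from (x=2, y=4) until reaching (x=1, y=1):
  Distance 0: (x=2, y=4)
  Distance 1: (x=2, y=3), (x=1, y=4), (x=3, y=4)
  Distance 2: (x=2, y=2), (x=1, y=3), (x=3, y=3), (x=0, y=4), (x=4, y=4), (x=1, y=5)
  Distance 3: (x=2, y=1), (x=1, y=2), (x=3, y=2), (x=0, y=3), (x=4, y=3), (x=0, y=5)
  Distance 4: (x=2, y=0), (x=1, y=1), (x=3, y=1), (x=0, y=6)  <- goal reached here
One shortest path (4 moves): (x=2, y=4) -> (x=1, y=4) -> (x=1, y=3) -> (x=1, y=2) -> (x=1, y=1)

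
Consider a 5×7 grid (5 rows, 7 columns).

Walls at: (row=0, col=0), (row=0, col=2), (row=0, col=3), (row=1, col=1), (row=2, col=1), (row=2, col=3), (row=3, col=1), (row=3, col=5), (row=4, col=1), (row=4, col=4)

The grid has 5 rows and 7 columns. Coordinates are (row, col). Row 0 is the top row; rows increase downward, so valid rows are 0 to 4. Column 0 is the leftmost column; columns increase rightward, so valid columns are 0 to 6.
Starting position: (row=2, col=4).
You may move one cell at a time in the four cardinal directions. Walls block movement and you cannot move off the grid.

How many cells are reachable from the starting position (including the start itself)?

Answer: Reachable cells: 20

Derivation:
BFS flood-fill from (row=2, col=4):
  Distance 0: (row=2, col=4)
  Distance 1: (row=1, col=4), (row=2, col=5), (row=3, col=4)
  Distance 2: (row=0, col=4), (row=1, col=3), (row=1, col=5), (row=2, col=6), (row=3, col=3)
  Distance 3: (row=0, col=5), (row=1, col=2), (row=1, col=6), (row=3, col=2), (row=3, col=6), (row=4, col=3)
  Distance 4: (row=0, col=6), (row=2, col=2), (row=4, col=2), (row=4, col=6)
  Distance 5: (row=4, col=5)
Total reachable: 20 (grid has 25 open cells total)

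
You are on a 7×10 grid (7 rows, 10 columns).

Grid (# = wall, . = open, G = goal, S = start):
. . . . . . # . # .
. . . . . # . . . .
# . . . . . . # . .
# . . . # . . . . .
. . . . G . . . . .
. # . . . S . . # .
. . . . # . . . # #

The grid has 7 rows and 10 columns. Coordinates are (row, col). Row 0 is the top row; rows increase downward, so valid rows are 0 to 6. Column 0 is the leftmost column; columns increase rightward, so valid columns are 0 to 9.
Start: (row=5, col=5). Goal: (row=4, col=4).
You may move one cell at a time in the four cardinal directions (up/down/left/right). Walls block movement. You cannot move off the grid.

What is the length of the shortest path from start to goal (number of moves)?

BFS from (row=5, col=5) until reaching (row=4, col=4):
  Distance 0: (row=5, col=5)
  Distance 1: (row=4, col=5), (row=5, col=4), (row=5, col=6), (row=6, col=5)
  Distance 2: (row=3, col=5), (row=4, col=4), (row=4, col=6), (row=5, col=3), (row=5, col=7), (row=6, col=6)  <- goal reached here
One shortest path (2 moves): (row=5, col=5) -> (row=5, col=4) -> (row=4, col=4)

Answer: Shortest path length: 2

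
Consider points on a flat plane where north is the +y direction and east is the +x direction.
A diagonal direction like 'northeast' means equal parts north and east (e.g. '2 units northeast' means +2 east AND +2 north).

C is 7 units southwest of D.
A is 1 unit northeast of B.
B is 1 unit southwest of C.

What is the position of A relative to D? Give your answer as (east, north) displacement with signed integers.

Answer: A is at (east=-7, north=-7) relative to D.

Derivation:
Place D at the origin (east=0, north=0).
  C is 7 units southwest of D: delta (east=-7, north=-7); C at (east=-7, north=-7).
  B is 1 unit southwest of C: delta (east=-1, north=-1); B at (east=-8, north=-8).
  A is 1 unit northeast of B: delta (east=+1, north=+1); A at (east=-7, north=-7).
Therefore A relative to D: (east=-7, north=-7).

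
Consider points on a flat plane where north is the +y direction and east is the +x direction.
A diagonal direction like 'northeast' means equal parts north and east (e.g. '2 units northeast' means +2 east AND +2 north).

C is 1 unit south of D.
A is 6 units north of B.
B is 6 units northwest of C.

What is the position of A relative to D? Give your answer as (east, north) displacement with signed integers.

Answer: A is at (east=-6, north=11) relative to D.

Derivation:
Place D at the origin (east=0, north=0).
  C is 1 unit south of D: delta (east=+0, north=-1); C at (east=0, north=-1).
  B is 6 units northwest of C: delta (east=-6, north=+6); B at (east=-6, north=5).
  A is 6 units north of B: delta (east=+0, north=+6); A at (east=-6, north=11).
Therefore A relative to D: (east=-6, north=11).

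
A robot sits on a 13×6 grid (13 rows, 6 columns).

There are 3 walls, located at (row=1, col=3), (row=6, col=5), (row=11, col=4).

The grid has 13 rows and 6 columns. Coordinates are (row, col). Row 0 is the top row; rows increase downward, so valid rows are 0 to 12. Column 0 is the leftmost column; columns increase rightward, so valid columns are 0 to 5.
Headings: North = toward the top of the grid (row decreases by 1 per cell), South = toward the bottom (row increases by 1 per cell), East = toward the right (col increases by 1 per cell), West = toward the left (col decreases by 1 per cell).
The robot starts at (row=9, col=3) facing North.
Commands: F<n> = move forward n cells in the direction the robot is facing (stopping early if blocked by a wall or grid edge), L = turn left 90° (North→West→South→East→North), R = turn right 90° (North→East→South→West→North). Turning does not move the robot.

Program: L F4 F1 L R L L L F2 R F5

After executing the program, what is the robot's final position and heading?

Start: (row=9, col=3), facing North
  L: turn left, now facing West
  F4: move forward 3/4 (blocked), now at (row=9, col=0)
  F1: move forward 0/1 (blocked), now at (row=9, col=0)
  L: turn left, now facing South
  R: turn right, now facing West
  L: turn left, now facing South
  L: turn left, now facing East
  L: turn left, now facing North
  F2: move forward 2, now at (row=7, col=0)
  R: turn right, now facing East
  F5: move forward 5, now at (row=7, col=5)
Final: (row=7, col=5), facing East

Answer: Final position: (row=7, col=5), facing East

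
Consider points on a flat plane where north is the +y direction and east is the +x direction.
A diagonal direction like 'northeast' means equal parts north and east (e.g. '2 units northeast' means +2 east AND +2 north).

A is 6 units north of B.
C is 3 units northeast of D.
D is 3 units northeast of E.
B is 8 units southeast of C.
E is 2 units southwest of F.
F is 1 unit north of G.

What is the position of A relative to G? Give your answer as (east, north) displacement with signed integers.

Answer: A is at (east=12, north=3) relative to G.

Derivation:
Place G at the origin (east=0, north=0).
  F is 1 unit north of G: delta (east=+0, north=+1); F at (east=0, north=1).
  E is 2 units southwest of F: delta (east=-2, north=-2); E at (east=-2, north=-1).
  D is 3 units northeast of E: delta (east=+3, north=+3); D at (east=1, north=2).
  C is 3 units northeast of D: delta (east=+3, north=+3); C at (east=4, north=5).
  B is 8 units southeast of C: delta (east=+8, north=-8); B at (east=12, north=-3).
  A is 6 units north of B: delta (east=+0, north=+6); A at (east=12, north=3).
Therefore A relative to G: (east=12, north=3).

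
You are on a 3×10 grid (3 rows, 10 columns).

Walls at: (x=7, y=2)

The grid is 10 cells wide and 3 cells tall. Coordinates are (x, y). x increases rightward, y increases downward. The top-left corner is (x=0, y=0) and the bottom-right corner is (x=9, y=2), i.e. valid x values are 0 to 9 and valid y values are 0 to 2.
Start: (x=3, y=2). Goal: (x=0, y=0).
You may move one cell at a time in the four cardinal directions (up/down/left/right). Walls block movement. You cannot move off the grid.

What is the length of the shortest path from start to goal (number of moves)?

BFS from (x=3, y=2) until reaching (x=0, y=0):
  Distance 0: (x=3, y=2)
  Distance 1: (x=3, y=1), (x=2, y=2), (x=4, y=2)
  Distance 2: (x=3, y=0), (x=2, y=1), (x=4, y=1), (x=1, y=2), (x=5, y=2)
  Distance 3: (x=2, y=0), (x=4, y=0), (x=1, y=1), (x=5, y=1), (x=0, y=2), (x=6, y=2)
  Distance 4: (x=1, y=0), (x=5, y=0), (x=0, y=1), (x=6, y=1)
  Distance 5: (x=0, y=0), (x=6, y=0), (x=7, y=1)  <- goal reached here
One shortest path (5 moves): (x=3, y=2) -> (x=2, y=2) -> (x=1, y=2) -> (x=0, y=2) -> (x=0, y=1) -> (x=0, y=0)

Answer: Shortest path length: 5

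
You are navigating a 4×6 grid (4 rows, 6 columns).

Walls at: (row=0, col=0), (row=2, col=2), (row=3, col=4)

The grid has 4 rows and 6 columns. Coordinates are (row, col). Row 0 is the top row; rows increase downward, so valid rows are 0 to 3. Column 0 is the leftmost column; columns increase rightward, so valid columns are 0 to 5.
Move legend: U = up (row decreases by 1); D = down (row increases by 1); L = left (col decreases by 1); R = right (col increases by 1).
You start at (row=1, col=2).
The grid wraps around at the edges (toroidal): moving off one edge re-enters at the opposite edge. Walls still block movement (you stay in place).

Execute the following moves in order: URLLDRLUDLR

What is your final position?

Start: (row=1, col=2)
  U (up): (row=1, col=2) -> (row=0, col=2)
  R (right): (row=0, col=2) -> (row=0, col=3)
  L (left): (row=0, col=3) -> (row=0, col=2)
  L (left): (row=0, col=2) -> (row=0, col=1)
  D (down): (row=0, col=1) -> (row=1, col=1)
  R (right): (row=1, col=1) -> (row=1, col=2)
  L (left): (row=1, col=2) -> (row=1, col=1)
  U (up): (row=1, col=1) -> (row=0, col=1)
  D (down): (row=0, col=1) -> (row=1, col=1)
  L (left): (row=1, col=1) -> (row=1, col=0)
  R (right): (row=1, col=0) -> (row=1, col=1)
Final: (row=1, col=1)

Answer: Final position: (row=1, col=1)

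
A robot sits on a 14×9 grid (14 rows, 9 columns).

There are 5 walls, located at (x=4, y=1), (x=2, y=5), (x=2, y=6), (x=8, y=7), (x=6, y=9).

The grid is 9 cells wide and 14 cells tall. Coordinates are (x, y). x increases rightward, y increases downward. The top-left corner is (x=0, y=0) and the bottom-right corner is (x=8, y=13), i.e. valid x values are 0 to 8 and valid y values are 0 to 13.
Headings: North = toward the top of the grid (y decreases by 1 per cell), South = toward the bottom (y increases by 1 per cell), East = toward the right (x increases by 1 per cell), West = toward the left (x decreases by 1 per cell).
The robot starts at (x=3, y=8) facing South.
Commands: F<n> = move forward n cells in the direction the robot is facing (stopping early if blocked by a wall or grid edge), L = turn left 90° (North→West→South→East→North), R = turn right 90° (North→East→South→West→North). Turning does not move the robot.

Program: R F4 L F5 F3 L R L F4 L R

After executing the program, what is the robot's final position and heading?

Start: (x=3, y=8), facing South
  R: turn right, now facing West
  F4: move forward 3/4 (blocked), now at (x=0, y=8)
  L: turn left, now facing South
  F5: move forward 5, now at (x=0, y=13)
  F3: move forward 0/3 (blocked), now at (x=0, y=13)
  L: turn left, now facing East
  R: turn right, now facing South
  L: turn left, now facing East
  F4: move forward 4, now at (x=4, y=13)
  L: turn left, now facing North
  R: turn right, now facing East
Final: (x=4, y=13), facing East

Answer: Final position: (x=4, y=13), facing East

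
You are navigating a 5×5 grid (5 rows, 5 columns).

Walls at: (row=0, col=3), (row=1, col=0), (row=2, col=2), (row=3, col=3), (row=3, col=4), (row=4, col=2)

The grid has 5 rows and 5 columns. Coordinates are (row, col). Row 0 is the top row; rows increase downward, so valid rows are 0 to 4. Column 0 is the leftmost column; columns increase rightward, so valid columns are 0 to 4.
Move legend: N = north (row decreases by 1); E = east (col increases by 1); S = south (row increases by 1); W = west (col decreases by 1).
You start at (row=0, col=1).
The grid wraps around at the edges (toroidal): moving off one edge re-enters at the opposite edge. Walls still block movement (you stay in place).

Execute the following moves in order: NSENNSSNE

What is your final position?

Start: (row=0, col=1)
  N (north): (row=0, col=1) -> (row=4, col=1)
  S (south): (row=4, col=1) -> (row=0, col=1)
  E (east): (row=0, col=1) -> (row=0, col=2)
  N (north): blocked, stay at (row=0, col=2)
  N (north): blocked, stay at (row=0, col=2)
  S (south): (row=0, col=2) -> (row=1, col=2)
  S (south): blocked, stay at (row=1, col=2)
  N (north): (row=1, col=2) -> (row=0, col=2)
  E (east): blocked, stay at (row=0, col=2)
Final: (row=0, col=2)

Answer: Final position: (row=0, col=2)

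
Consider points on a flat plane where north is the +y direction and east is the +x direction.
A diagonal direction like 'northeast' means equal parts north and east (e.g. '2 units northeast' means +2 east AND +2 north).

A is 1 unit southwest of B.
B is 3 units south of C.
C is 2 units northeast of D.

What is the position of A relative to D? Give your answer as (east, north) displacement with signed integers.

Place D at the origin (east=0, north=0).
  C is 2 units northeast of D: delta (east=+2, north=+2); C at (east=2, north=2).
  B is 3 units south of C: delta (east=+0, north=-3); B at (east=2, north=-1).
  A is 1 unit southwest of B: delta (east=-1, north=-1); A at (east=1, north=-2).
Therefore A relative to D: (east=1, north=-2).

Answer: A is at (east=1, north=-2) relative to D.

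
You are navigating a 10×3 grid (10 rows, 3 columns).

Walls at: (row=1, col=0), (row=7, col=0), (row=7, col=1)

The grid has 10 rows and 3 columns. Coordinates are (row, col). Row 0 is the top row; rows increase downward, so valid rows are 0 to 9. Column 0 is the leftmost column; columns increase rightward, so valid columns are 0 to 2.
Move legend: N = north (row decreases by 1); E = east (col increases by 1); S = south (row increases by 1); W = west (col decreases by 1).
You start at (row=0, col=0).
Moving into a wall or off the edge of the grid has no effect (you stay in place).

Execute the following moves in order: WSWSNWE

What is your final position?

Start: (row=0, col=0)
  W (west): blocked, stay at (row=0, col=0)
  S (south): blocked, stay at (row=0, col=0)
  W (west): blocked, stay at (row=0, col=0)
  S (south): blocked, stay at (row=0, col=0)
  N (north): blocked, stay at (row=0, col=0)
  W (west): blocked, stay at (row=0, col=0)
  E (east): (row=0, col=0) -> (row=0, col=1)
Final: (row=0, col=1)

Answer: Final position: (row=0, col=1)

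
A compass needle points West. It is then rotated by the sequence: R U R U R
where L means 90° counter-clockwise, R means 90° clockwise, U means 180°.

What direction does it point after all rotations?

Answer: Final heading: South

Derivation:
Start: West
  R (right (90° clockwise)) -> North
  U (U-turn (180°)) -> South
  R (right (90° clockwise)) -> West
  U (U-turn (180°)) -> East
  R (right (90° clockwise)) -> South
Final: South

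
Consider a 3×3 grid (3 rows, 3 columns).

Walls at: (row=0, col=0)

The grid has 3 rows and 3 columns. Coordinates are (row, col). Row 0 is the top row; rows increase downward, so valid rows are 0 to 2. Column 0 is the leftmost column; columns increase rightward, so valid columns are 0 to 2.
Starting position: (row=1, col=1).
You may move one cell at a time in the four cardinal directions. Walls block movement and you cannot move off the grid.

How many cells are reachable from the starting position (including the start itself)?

BFS flood-fill from (row=1, col=1):
  Distance 0: (row=1, col=1)
  Distance 1: (row=0, col=1), (row=1, col=0), (row=1, col=2), (row=2, col=1)
  Distance 2: (row=0, col=2), (row=2, col=0), (row=2, col=2)
Total reachable: 8 (grid has 8 open cells total)

Answer: Reachable cells: 8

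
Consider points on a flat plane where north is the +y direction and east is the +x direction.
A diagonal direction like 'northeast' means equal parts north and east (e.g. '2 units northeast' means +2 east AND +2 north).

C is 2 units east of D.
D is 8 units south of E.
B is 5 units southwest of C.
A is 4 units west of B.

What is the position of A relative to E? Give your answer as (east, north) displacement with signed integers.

Place E at the origin (east=0, north=0).
  D is 8 units south of E: delta (east=+0, north=-8); D at (east=0, north=-8).
  C is 2 units east of D: delta (east=+2, north=+0); C at (east=2, north=-8).
  B is 5 units southwest of C: delta (east=-5, north=-5); B at (east=-3, north=-13).
  A is 4 units west of B: delta (east=-4, north=+0); A at (east=-7, north=-13).
Therefore A relative to E: (east=-7, north=-13).

Answer: A is at (east=-7, north=-13) relative to E.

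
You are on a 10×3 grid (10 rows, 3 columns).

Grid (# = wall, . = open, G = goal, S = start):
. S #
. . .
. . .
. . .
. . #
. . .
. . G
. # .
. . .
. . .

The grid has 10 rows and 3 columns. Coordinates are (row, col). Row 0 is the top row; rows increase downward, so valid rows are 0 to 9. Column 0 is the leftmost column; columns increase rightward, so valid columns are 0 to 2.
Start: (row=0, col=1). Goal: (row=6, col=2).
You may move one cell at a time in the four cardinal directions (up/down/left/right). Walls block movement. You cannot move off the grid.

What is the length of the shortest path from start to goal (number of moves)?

Answer: Shortest path length: 7

Derivation:
BFS from (row=0, col=1) until reaching (row=6, col=2):
  Distance 0: (row=0, col=1)
  Distance 1: (row=0, col=0), (row=1, col=1)
  Distance 2: (row=1, col=0), (row=1, col=2), (row=2, col=1)
  Distance 3: (row=2, col=0), (row=2, col=2), (row=3, col=1)
  Distance 4: (row=3, col=0), (row=3, col=2), (row=4, col=1)
  Distance 5: (row=4, col=0), (row=5, col=1)
  Distance 6: (row=5, col=0), (row=5, col=2), (row=6, col=1)
  Distance 7: (row=6, col=0), (row=6, col=2)  <- goal reached here
One shortest path (7 moves): (row=0, col=1) -> (row=1, col=1) -> (row=2, col=1) -> (row=3, col=1) -> (row=4, col=1) -> (row=5, col=1) -> (row=5, col=2) -> (row=6, col=2)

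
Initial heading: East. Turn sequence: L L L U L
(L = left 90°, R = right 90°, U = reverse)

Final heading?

Answer: Final heading: West

Derivation:
Start: East
  L (left (90° counter-clockwise)) -> North
  L (left (90° counter-clockwise)) -> West
  L (left (90° counter-clockwise)) -> South
  U (U-turn (180°)) -> North
  L (left (90° counter-clockwise)) -> West
Final: West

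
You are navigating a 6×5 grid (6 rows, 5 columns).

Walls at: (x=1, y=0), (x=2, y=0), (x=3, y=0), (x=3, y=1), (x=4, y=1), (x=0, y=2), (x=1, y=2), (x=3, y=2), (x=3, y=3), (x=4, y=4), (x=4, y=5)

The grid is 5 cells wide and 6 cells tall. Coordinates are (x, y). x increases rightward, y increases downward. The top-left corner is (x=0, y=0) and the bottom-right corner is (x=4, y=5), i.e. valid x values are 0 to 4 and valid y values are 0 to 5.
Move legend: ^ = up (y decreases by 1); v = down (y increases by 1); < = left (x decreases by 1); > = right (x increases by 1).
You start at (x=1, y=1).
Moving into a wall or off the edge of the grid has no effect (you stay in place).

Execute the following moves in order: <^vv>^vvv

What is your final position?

Answer: Final position: (x=1, y=1)

Derivation:
Start: (x=1, y=1)
  < (left): (x=1, y=1) -> (x=0, y=1)
  ^ (up): (x=0, y=1) -> (x=0, y=0)
  v (down): (x=0, y=0) -> (x=0, y=1)
  v (down): blocked, stay at (x=0, y=1)
  > (right): (x=0, y=1) -> (x=1, y=1)
  ^ (up): blocked, stay at (x=1, y=1)
  [×3]v (down): blocked, stay at (x=1, y=1)
Final: (x=1, y=1)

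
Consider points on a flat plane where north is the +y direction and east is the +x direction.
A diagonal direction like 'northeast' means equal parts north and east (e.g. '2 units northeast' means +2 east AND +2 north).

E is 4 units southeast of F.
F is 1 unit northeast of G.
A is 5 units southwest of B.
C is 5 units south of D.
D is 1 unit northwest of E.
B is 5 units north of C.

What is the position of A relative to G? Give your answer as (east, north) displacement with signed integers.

Place G at the origin (east=0, north=0).
  F is 1 unit northeast of G: delta (east=+1, north=+1); F at (east=1, north=1).
  E is 4 units southeast of F: delta (east=+4, north=-4); E at (east=5, north=-3).
  D is 1 unit northwest of E: delta (east=-1, north=+1); D at (east=4, north=-2).
  C is 5 units south of D: delta (east=+0, north=-5); C at (east=4, north=-7).
  B is 5 units north of C: delta (east=+0, north=+5); B at (east=4, north=-2).
  A is 5 units southwest of B: delta (east=-5, north=-5); A at (east=-1, north=-7).
Therefore A relative to G: (east=-1, north=-7).

Answer: A is at (east=-1, north=-7) relative to G.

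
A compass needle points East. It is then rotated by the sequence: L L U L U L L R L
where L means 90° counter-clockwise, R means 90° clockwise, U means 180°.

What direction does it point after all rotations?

Start: East
  L (left (90° counter-clockwise)) -> North
  L (left (90° counter-clockwise)) -> West
  U (U-turn (180°)) -> East
  L (left (90° counter-clockwise)) -> North
  U (U-turn (180°)) -> South
  L (left (90° counter-clockwise)) -> East
  L (left (90° counter-clockwise)) -> North
  R (right (90° clockwise)) -> East
  L (left (90° counter-clockwise)) -> North
Final: North

Answer: Final heading: North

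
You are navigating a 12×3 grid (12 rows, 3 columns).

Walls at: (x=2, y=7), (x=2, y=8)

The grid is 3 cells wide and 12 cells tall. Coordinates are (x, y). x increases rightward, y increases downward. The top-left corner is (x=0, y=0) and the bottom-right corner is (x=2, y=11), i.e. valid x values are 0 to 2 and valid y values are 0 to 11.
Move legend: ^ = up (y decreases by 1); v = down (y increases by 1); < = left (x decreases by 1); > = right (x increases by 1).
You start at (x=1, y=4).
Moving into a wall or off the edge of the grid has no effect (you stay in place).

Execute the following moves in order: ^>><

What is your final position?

Start: (x=1, y=4)
  ^ (up): (x=1, y=4) -> (x=1, y=3)
  > (right): (x=1, y=3) -> (x=2, y=3)
  > (right): blocked, stay at (x=2, y=3)
  < (left): (x=2, y=3) -> (x=1, y=3)
Final: (x=1, y=3)

Answer: Final position: (x=1, y=3)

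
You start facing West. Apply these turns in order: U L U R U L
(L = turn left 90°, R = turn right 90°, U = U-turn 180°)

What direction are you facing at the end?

Start: West
  U (U-turn (180°)) -> East
  L (left (90° counter-clockwise)) -> North
  U (U-turn (180°)) -> South
  R (right (90° clockwise)) -> West
  U (U-turn (180°)) -> East
  L (left (90° counter-clockwise)) -> North
Final: North

Answer: Final heading: North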